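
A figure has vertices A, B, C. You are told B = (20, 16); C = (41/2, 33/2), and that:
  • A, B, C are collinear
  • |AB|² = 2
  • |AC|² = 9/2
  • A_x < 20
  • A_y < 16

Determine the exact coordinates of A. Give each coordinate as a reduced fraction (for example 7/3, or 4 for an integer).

A = (19, 15)

1. A_x = 19  [[A, B, C are collinear ⇒ -1/2x+1/2y+2=0] ∩ [|A−(20, 16)|²=2]]
2. A_y = 15  [[A, B, C are collinear ⇒ -1/2x+1/2y+2=0] ∩ [|A−(20, 16)|²=2]]
   so A = (19, 15)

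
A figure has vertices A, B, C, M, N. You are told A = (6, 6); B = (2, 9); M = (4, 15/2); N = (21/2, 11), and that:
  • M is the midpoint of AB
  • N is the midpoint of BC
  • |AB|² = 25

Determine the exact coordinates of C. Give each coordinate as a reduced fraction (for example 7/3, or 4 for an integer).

C = (19, 13)

1. C_x = 19  [C = 2·N−B = 2·(21/2, 11)−(2, 9)]
2. C_y = 13  [C = 2·N−B = 2·(21/2, 11)−(2, 9)]
   so C = (19, 13)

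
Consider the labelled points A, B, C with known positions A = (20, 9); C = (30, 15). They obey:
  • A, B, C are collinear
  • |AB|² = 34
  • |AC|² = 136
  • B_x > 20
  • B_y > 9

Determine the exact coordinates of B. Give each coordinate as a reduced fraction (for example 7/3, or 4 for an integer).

B = (25, 12)

1. B_x = 25  [[A, B, C are collinear ⇒ 6x-10y-30=0] ∩ [|B−(20, 9)|²=34]]
2. B_y = 12  [[A, B, C are collinear ⇒ 6x-10y-30=0] ∩ [|B−(20, 9)|²=34]]
   so B = (25, 12)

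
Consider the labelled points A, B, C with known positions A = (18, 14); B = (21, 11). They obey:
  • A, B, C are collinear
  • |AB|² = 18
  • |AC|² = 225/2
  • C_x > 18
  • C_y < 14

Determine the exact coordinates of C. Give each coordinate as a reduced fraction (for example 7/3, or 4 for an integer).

C = (51/2, 13/2)

1. C_x = 51/2  [[A, B, C are collinear ⇒ 3x+3y-96=0] ∩ [|C−(18, 14)|²=225/2]]
2. C_y = 13/2  [[A, B, C are collinear ⇒ 3x+3y-96=0] ∩ [|C−(18, 14)|²=225/2]]
   so C = (51/2, 13/2)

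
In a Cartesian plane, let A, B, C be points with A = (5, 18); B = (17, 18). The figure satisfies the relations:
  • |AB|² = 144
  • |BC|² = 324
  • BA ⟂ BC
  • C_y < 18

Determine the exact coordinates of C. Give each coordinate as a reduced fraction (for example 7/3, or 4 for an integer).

C = (17, 0)

1. C_x = 17  [[BA ⟂ BC ⇒ -12x+204=0] ∩ [|C−(17, 18)|²=324]]
2. C_y = 0  [[BA ⟂ BC ⇒ -12x+204=0] ∩ [|C−(17, 18)|²=324]]
   so C = (17, 0)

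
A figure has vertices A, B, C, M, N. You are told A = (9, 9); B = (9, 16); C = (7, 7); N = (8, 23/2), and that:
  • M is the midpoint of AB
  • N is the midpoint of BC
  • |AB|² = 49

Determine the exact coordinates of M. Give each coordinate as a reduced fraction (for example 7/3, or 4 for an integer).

1. M_x = 9  [2·M = A+B = (9, 9)+(9, 16)]
2. M_y = 25/2  [2·M = A+B = (9, 9)+(9, 16)]
   so M = (9, 25/2)

M = (9, 25/2)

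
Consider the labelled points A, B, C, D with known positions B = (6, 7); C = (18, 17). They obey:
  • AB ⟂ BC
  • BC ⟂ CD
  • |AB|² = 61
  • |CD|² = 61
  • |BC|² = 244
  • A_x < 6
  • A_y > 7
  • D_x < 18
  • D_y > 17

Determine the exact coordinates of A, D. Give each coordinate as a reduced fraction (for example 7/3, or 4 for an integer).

A = (1, 13)
D = (13, 23)

1. A_x = 1  [[AB ⟂ BC ⇒ -12x-10y+142=0] ∩ [|A−(6, 7)|²=61]]
2. A_y = 13  [[AB ⟂ BC ⇒ -12x-10y+142=0] ∩ [|A−(6, 7)|²=61]]
   so A = (1, 13)
3. D_x = 13  [[BC ⟂ CD ⇒ 12x+10y-386=0] ∩ [|D−(18, 17)|²=61]]
4. D_y = 23  [[BC ⟂ CD ⇒ 12x+10y-386=0] ∩ [|D−(18, 17)|²=61]]
   so D = (13, 23)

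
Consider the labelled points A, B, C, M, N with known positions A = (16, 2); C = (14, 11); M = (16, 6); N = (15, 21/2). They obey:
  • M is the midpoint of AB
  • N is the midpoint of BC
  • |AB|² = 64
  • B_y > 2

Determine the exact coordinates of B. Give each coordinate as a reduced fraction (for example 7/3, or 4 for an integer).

B = (16, 10)

1. B_x = 16  [B = 2·M−A = 2·(16, 6)−(16, 2)]
2. B_y = 10  [B = 2·M−A = 2·(16, 6)−(16, 2)]
   so B = (16, 10)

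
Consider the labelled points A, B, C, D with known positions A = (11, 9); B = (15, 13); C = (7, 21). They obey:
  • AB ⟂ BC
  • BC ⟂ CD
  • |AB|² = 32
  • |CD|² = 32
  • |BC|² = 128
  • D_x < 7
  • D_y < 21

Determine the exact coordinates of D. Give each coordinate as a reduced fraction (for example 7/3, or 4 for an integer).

1. D_x = 3  [[BC ⟂ CD ⇒ -8x+8y-112=0] ∩ [|D−(7, 21)|²=32]]
2. D_y = 17  [[BC ⟂ CD ⇒ -8x+8y-112=0] ∩ [|D−(7, 21)|²=32]]
   so D = (3, 17)

D = (3, 17)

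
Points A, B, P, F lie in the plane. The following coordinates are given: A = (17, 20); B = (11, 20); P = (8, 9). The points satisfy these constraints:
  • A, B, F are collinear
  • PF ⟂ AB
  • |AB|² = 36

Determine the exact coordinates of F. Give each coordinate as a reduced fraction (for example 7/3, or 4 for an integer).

F = (8, 20)

1. F_x = 8  [[A, B, F are collinear ⇒ -6y+120=0] ∩ [PF ⟂ AB ⇒ -6x+48=0]]
2. F_y = 20  [[A, B, F are collinear ⇒ -6y+120=0] ∩ [PF ⟂ AB ⇒ -6x+48=0]]
   so F = (8, 20)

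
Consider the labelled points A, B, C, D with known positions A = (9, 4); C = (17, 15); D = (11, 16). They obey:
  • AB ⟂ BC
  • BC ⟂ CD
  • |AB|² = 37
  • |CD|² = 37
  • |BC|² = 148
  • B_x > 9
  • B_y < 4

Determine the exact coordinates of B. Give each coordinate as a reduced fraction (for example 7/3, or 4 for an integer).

1. B_x = 15  [[BC ⟂ CD ⇒ 6x-1y-87=0] ∩ [|B−(9, 4)|²=37]]
2. B_y = 3  [[BC ⟂ CD ⇒ 6x-1y-87=0] ∩ [|B−(9, 4)|²=37]]
   so B = (15, 3)

B = (15, 3)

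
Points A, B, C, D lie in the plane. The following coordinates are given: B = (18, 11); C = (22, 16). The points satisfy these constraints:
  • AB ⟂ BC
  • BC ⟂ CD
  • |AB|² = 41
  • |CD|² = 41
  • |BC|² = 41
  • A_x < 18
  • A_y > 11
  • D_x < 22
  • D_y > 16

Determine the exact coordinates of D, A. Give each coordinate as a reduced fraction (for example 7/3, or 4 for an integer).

D = (17, 20)
A = (13, 15)

1. D_x = 17  [[BC ⟂ CD ⇒ 4x+5y-168=0] ∩ [|D−(22, 16)|²=41]]
2. D_y = 20  [[BC ⟂ CD ⇒ 4x+5y-168=0] ∩ [|D−(22, 16)|²=41]]
   so D = (17, 20)
3. A_x = 13  [[AB ⟂ BC ⇒ -4x-5y+127=0] ∩ [|A−(18, 11)|²=41]]
4. A_y = 15  [[AB ⟂ BC ⇒ -4x-5y+127=0] ∩ [|A−(18, 11)|²=41]]
   so A = (13, 15)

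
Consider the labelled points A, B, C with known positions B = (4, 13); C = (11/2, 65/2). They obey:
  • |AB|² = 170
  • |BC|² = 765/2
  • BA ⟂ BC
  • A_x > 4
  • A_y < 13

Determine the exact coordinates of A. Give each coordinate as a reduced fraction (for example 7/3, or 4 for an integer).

1. A_x = 17  [[BA ⟂ BC ⇒ 3/2x+39/2y-519/2=0] ∩ [|A−(4, 13)|²=170]]
2. A_y = 12  [[BA ⟂ BC ⇒ 3/2x+39/2y-519/2=0] ∩ [|A−(4, 13)|²=170]]
   so A = (17, 12)

A = (17, 12)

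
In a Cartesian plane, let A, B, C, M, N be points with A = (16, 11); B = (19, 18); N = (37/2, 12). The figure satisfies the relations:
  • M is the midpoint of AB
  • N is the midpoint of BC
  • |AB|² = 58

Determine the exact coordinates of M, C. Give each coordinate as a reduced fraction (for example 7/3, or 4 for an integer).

1. M_x = 35/2  [2·M = A+B = (16, 11)+(19, 18)]
2. M_y = 29/2  [2·M = A+B = (16, 11)+(19, 18)]
   so M = (35/2, 29/2)
3. C_x = 18  [C = 2·N−B = 2·(37/2, 12)−(19, 18)]
4. C_y = 6  [C = 2·N−B = 2·(37/2, 12)−(19, 18)]
   so C = (18, 6)

M = (35/2, 29/2)
C = (18, 6)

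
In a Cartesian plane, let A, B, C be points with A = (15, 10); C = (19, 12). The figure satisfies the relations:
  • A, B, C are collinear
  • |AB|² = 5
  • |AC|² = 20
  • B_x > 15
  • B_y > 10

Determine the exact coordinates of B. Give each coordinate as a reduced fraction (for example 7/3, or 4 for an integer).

1. B_x = 17  [[A, B, C are collinear ⇒ 2x-4y+10=0] ∩ [|B−(15, 10)|²=5]]
2. B_y = 11  [[A, B, C are collinear ⇒ 2x-4y+10=0] ∩ [|B−(15, 10)|²=5]]
   so B = (17, 11)

B = (17, 11)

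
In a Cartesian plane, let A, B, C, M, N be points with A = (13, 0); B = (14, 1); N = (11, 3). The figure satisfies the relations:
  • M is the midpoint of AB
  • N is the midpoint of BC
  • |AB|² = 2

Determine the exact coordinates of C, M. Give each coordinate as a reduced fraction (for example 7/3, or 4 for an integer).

C = (8, 5)
M = (27/2, 1/2)

1. M_x = 27/2  [2·M = A+B = (13, 0)+(14, 1)]
2. M_y = 1/2  [2·M = A+B = (13, 0)+(14, 1)]
   so M = (27/2, 1/2)
3. C_x = 8  [C = 2·N−B = 2·(11, 3)−(14, 1)]
4. C_y = 5  [C = 2·N−B = 2·(11, 3)−(14, 1)]
   so C = (8, 5)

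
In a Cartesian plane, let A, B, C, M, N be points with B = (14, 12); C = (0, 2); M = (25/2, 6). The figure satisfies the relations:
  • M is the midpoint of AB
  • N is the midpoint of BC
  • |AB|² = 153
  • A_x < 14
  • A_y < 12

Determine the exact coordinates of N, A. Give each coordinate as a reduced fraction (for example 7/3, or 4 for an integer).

N = (7, 7)
A = (11, 0)

1. A_x = 11  [A = 2·M−B = 2·(25/2, 6)−(14, 12)]
2. A_y = 0  [A = 2·M−B = 2·(25/2, 6)−(14, 12)]
   so A = (11, 0)
3. N_x = 7  [2·N = B+C = (14, 12)+(0, 2)]
4. N_y = 7  [2·N = B+C = (14, 12)+(0, 2)]
   so N = (7, 7)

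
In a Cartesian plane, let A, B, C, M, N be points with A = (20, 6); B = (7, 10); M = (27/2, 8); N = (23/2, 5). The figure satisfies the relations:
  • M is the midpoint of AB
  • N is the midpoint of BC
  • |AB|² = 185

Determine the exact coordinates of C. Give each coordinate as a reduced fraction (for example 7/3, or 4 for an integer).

1. C_x = 16  [C = 2·N−B = 2·(23/2, 5)−(7, 10)]
2. C_y = 0  [C = 2·N−B = 2·(23/2, 5)−(7, 10)]
   so C = (16, 0)

C = (16, 0)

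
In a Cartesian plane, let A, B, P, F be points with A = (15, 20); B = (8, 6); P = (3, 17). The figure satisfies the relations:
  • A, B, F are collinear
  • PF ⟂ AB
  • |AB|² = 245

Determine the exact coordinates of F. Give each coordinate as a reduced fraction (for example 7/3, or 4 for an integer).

1. F_x = 57/5  [[A, B, F are collinear ⇒ 14x-7y-70=0] ∩ [PF ⟂ AB ⇒ -7x-14y+259=0]]
2. F_y = 64/5  [[A, B, F are collinear ⇒ 14x-7y-70=0] ∩ [PF ⟂ AB ⇒ -7x-14y+259=0]]
   so F = (57/5, 64/5)

F = (57/5, 64/5)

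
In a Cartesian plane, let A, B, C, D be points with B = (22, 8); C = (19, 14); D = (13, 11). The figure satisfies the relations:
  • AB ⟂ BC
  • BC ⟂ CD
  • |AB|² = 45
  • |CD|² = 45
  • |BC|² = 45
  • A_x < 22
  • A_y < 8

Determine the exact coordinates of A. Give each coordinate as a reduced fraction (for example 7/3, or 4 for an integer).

1. A_x = 16  [[AB ⟂ BC ⇒ 3x-6y-18=0] ∩ [|A−(22, 8)|²=45]]
2. A_y = 5  [[AB ⟂ BC ⇒ 3x-6y-18=0] ∩ [|A−(22, 8)|²=45]]
   so A = (16, 5)

A = (16, 5)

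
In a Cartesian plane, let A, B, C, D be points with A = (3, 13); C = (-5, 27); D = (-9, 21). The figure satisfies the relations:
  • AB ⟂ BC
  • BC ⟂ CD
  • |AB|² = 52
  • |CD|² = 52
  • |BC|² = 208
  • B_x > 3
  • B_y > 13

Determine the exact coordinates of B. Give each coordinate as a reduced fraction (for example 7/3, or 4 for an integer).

B = (7, 19)

1. B_x = 7  [[BC ⟂ CD ⇒ 4x+6y-142=0] ∩ [|B−(3, 13)|²=52]]
2. B_y = 19  [[BC ⟂ CD ⇒ 4x+6y-142=0] ∩ [|B−(3, 13)|²=52]]
   so B = (7, 19)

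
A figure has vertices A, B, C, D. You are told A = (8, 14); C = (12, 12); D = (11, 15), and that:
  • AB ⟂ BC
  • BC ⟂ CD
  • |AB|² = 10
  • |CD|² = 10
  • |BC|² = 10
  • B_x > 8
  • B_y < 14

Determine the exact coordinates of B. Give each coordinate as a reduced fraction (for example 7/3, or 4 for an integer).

B = (9, 11)

1. B_x = 9  [[BC ⟂ CD ⇒ 1x-3y+24=0] ∩ [|B−(8, 14)|²=10]]
2. B_y = 11  [[BC ⟂ CD ⇒ 1x-3y+24=0] ∩ [|B−(8, 14)|²=10]]
   so B = (9, 11)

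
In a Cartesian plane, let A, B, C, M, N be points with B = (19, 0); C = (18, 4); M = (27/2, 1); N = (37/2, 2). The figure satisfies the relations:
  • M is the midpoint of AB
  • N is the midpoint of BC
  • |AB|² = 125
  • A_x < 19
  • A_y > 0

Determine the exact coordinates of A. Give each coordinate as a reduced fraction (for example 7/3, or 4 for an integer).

1. A_x = 8  [A = 2·M−B = 2·(27/2, 1)−(19, 0)]
2. A_y = 2  [A = 2·M−B = 2·(27/2, 1)−(19, 0)]
   so A = (8, 2)

A = (8, 2)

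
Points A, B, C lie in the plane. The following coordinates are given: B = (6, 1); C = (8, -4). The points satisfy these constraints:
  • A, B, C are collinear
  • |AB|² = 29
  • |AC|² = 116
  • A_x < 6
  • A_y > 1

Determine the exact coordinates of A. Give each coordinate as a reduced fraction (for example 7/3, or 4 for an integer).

1. A_x = 4  [[A, B, C are collinear ⇒ 5x+2y-32=0] ∩ [|A−(6, 1)|²=29]]
2. A_y = 6  [[A, B, C are collinear ⇒ 5x+2y-32=0] ∩ [|A−(6, 1)|²=29]]
   so A = (4, 6)

A = (4, 6)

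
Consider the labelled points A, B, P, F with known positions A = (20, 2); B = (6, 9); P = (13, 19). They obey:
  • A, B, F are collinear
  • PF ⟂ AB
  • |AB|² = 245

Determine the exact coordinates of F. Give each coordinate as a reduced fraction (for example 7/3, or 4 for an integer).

1. F_x = 38/5  [[A, B, F are collinear ⇒ -7x-14y+168=0] ∩ [PF ⟂ AB ⇒ -14x+7y+49=0]]
2. F_y = 41/5  [[A, B, F are collinear ⇒ -7x-14y+168=0] ∩ [PF ⟂ AB ⇒ -14x+7y+49=0]]
   so F = (38/5, 41/5)

F = (38/5, 41/5)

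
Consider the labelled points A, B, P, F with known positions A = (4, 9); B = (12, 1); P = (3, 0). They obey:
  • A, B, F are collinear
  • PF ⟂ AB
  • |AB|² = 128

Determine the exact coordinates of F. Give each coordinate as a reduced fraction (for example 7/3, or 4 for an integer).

F = (8, 5)

1. F_x = 8  [[A, B, F are collinear ⇒ 8x+8y-104=0] ∩ [PF ⟂ AB ⇒ 8x-8y-24=0]]
2. F_y = 5  [[A, B, F are collinear ⇒ 8x+8y-104=0] ∩ [PF ⟂ AB ⇒ 8x-8y-24=0]]
   so F = (8, 5)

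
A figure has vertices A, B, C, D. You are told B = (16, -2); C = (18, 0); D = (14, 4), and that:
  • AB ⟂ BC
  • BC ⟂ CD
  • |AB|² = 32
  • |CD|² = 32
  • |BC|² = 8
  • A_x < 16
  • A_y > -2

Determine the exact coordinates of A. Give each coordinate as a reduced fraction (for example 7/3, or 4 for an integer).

1. A_x = 12  [[AB ⟂ BC ⇒ -2x-2y+28=0] ∩ [|A−(16, -2)|²=32]]
2. A_y = 2  [[AB ⟂ BC ⇒ -2x-2y+28=0] ∩ [|A−(16, -2)|²=32]]
   so A = (12, 2)

A = (12, 2)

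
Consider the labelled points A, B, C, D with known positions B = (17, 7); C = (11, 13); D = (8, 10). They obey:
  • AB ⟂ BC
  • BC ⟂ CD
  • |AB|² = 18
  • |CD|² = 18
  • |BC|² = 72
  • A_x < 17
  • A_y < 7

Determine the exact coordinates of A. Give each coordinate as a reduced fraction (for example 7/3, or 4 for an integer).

1. A_x = 14  [[AB ⟂ BC ⇒ 6x-6y-60=0] ∩ [|A−(17, 7)|²=18]]
2. A_y = 4  [[AB ⟂ BC ⇒ 6x-6y-60=0] ∩ [|A−(17, 7)|²=18]]
   so A = (14, 4)

A = (14, 4)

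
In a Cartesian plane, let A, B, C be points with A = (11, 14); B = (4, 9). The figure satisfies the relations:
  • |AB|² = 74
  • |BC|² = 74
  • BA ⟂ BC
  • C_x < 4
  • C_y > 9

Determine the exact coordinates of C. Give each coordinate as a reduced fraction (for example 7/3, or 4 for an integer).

C = (-1, 16)

1. C_x = -1  [[BA ⟂ BC ⇒ 7x+5y-73=0] ∩ [|C−(4, 9)|²=74]]
2. C_y = 16  [[BA ⟂ BC ⇒ 7x+5y-73=0] ∩ [|C−(4, 9)|²=74]]
   so C = (-1, 16)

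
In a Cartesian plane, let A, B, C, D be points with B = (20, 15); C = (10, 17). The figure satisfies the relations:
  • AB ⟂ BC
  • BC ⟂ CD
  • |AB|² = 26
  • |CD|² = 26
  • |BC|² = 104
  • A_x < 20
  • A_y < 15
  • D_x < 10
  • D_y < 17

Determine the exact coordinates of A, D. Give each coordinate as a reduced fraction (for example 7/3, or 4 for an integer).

A = (19, 10)
D = (9, 12)

1. A_x = 19  [[AB ⟂ BC ⇒ 10x-2y-170=0] ∩ [|A−(20, 15)|²=26]]
2. A_y = 10  [[AB ⟂ BC ⇒ 10x-2y-170=0] ∩ [|A−(20, 15)|²=26]]
   so A = (19, 10)
3. D_x = 9  [[BC ⟂ CD ⇒ -10x+2y+66=0] ∩ [|D−(10, 17)|²=26]]
4. D_y = 12  [[BC ⟂ CD ⇒ -10x+2y+66=0] ∩ [|D−(10, 17)|²=26]]
   so D = (9, 12)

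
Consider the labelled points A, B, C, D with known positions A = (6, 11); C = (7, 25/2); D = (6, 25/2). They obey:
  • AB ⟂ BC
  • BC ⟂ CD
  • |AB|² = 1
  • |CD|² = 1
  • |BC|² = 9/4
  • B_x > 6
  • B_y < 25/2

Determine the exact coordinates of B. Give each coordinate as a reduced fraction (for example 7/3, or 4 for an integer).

1. B_x = 7  [[BC ⟂ CD ⇒ 1x-7=0] ∩ [|B−(6, 11)|²=1]]
2. B_y = 11  [[BC ⟂ CD ⇒ 1x-7=0] ∩ [|B−(6, 11)|²=1]]
   so B = (7, 11)

B = (7, 11)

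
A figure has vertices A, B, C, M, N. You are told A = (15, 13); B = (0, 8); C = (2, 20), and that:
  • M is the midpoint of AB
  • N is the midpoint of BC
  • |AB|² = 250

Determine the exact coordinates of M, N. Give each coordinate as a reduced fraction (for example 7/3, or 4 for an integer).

1. M_x = 15/2  [2·M = A+B = (15, 13)+(0, 8)]
2. M_y = 21/2  [2·M = A+B = (15, 13)+(0, 8)]
   so M = (15/2, 21/2)
3. N_x = 1  [2·N = B+C = (0, 8)+(2, 20)]
4. N_y = 14  [2·N = B+C = (0, 8)+(2, 20)]
   so N = (1, 14)

M = (15/2, 21/2)
N = (1, 14)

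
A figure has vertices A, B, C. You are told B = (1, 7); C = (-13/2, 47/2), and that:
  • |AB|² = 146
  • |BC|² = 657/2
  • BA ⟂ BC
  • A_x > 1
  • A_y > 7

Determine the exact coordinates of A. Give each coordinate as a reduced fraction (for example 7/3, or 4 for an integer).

1. A_x = 12  [[BA ⟂ BC ⇒ -15/2x+33/2y-108=0] ∩ [|A−(1, 7)|²=146]]
2. A_y = 12  [[BA ⟂ BC ⇒ -15/2x+33/2y-108=0] ∩ [|A−(1, 7)|²=146]]
   so A = (12, 12)

A = (12, 12)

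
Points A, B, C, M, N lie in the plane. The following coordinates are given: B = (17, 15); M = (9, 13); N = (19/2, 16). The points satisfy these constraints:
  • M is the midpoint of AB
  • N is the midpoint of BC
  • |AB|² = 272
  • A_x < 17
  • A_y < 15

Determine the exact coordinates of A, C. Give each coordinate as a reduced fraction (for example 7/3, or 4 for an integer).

1. A_x = 1  [A = 2·M−B = 2·(9, 13)−(17, 15)]
2. A_y = 11  [A = 2·M−B = 2·(9, 13)−(17, 15)]
   so A = (1, 11)
3. C_x = 2  [C = 2·N−B = 2·(19/2, 16)−(17, 15)]
4. C_y = 17  [C = 2·N−B = 2·(19/2, 16)−(17, 15)]
   so C = (2, 17)

A = (1, 11)
C = (2, 17)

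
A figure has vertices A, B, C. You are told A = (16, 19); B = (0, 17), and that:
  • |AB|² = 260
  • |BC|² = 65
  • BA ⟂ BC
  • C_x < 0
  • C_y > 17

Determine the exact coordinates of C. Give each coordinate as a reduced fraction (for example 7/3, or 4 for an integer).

C = (-1, 25)

1. C_x = -1  [[BA ⟂ BC ⇒ 16x+2y-34=0] ∩ [|C−(0, 17)|²=65]]
2. C_y = 25  [[BA ⟂ BC ⇒ 16x+2y-34=0] ∩ [|C−(0, 17)|²=65]]
   so C = (-1, 25)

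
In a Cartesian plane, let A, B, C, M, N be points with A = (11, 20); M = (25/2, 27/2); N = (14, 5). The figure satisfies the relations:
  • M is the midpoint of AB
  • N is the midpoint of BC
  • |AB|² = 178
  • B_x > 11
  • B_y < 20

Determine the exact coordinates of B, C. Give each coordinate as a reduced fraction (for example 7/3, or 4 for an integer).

B = (14, 7)
C = (14, 3)

1. B_x = 14  [B = 2·M−A = 2·(25/2, 27/2)−(11, 20)]
2. B_y = 7  [B = 2·M−A = 2·(25/2, 27/2)−(11, 20)]
   so B = (14, 7)
3. C_x = 14  [C = 2·N−B = 2·(14, 5)−(14, 7)]
4. C_y = 3  [C = 2·N−B = 2·(14, 5)−(14, 7)]
   so C = (14, 3)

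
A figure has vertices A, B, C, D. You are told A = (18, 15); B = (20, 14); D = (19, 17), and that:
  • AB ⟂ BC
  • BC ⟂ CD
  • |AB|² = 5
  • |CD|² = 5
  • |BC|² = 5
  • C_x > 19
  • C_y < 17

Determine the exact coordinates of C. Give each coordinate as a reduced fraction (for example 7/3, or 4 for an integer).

1. C_x = 21  [[AB ⟂ BC ⇒ 2x-1y-26=0] ∩ [|C−(19, 17)|²=5]]
2. C_y = 16  [[AB ⟂ BC ⇒ 2x-1y-26=0] ∩ [|C−(19, 17)|²=5]]
   so C = (21, 16)

C = (21, 16)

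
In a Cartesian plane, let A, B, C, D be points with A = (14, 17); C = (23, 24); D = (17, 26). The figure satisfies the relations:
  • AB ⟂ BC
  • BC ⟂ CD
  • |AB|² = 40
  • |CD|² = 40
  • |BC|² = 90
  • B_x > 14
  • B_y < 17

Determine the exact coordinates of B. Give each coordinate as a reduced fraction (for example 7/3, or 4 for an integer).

B = (20, 15)

1. B_x = 20  [[BC ⟂ CD ⇒ 6x-2y-90=0] ∩ [|B−(14, 17)|²=40]]
2. B_y = 15  [[BC ⟂ CD ⇒ 6x-2y-90=0] ∩ [|B−(14, 17)|²=40]]
   so B = (20, 15)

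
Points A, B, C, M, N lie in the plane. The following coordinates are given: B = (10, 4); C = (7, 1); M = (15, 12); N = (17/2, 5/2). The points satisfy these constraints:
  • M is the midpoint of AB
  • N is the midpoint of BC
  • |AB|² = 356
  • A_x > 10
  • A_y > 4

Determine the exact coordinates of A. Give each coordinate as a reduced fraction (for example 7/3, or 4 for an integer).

1. A_x = 20  [A = 2·M−B = 2·(15, 12)−(10, 4)]
2. A_y = 20  [A = 2·M−B = 2·(15, 12)−(10, 4)]
   so A = (20, 20)

A = (20, 20)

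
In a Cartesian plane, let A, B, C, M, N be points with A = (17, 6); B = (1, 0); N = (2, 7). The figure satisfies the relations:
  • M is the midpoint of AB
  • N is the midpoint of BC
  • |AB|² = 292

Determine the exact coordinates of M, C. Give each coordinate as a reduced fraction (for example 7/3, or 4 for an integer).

1. M_x = 9  [2·M = A+B = (17, 6)+(1, 0)]
2. M_y = 3  [2·M = A+B = (17, 6)+(1, 0)]
   so M = (9, 3)
3. C_x = 3  [C = 2·N−B = 2·(2, 7)−(1, 0)]
4. C_y = 14  [C = 2·N−B = 2·(2, 7)−(1, 0)]
   so C = (3, 14)

M = (9, 3)
C = (3, 14)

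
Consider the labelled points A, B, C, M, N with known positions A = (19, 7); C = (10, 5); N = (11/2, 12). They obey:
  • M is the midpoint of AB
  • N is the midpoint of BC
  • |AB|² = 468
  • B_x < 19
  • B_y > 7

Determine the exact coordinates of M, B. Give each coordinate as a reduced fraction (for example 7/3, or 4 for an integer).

M = (10, 13)
B = (1, 19)

1. B_x = 1  [B = 2·N−C = 2·(11/2, 12)−(10, 5)]
2. B_y = 19  [B = 2·N−C = 2·(11/2, 12)−(10, 5)]
   so B = (1, 19)
3. M_x = 10  [2·M = A+B = (19, 7)+(1, 19)]
4. M_y = 13  [2·M = A+B = (19, 7)+(1, 19)]
   so M = (10, 13)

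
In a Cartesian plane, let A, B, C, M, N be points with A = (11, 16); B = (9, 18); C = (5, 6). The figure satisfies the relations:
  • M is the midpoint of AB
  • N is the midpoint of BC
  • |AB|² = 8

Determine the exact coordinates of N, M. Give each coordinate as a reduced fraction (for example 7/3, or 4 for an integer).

1. M_x = 10  [2·M = A+B = (11, 16)+(9, 18)]
2. M_y = 17  [2·M = A+B = (11, 16)+(9, 18)]
   so M = (10, 17)
3. N_x = 7  [2·N = B+C = (9, 18)+(5, 6)]
4. N_y = 12  [2·N = B+C = (9, 18)+(5, 6)]
   so N = (7, 12)

N = (7, 12)
M = (10, 17)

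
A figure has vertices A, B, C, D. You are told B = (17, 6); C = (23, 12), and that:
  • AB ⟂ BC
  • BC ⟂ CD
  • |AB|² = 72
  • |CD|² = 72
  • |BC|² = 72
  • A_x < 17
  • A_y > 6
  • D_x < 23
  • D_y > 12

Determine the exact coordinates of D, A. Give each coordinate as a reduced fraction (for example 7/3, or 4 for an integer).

1. D_x = 17  [[BC ⟂ CD ⇒ 6x+6y-210=0] ∩ [|D−(23, 12)|²=72]]
2. D_y = 18  [[BC ⟂ CD ⇒ 6x+6y-210=0] ∩ [|D−(23, 12)|²=72]]
   so D = (17, 18)
3. A_x = 11  [[AB ⟂ BC ⇒ -6x-6y+138=0] ∩ [|A−(17, 6)|²=72]]
4. A_y = 12  [[AB ⟂ BC ⇒ -6x-6y+138=0] ∩ [|A−(17, 6)|²=72]]
   so A = (11, 12)

D = (17, 18)
A = (11, 12)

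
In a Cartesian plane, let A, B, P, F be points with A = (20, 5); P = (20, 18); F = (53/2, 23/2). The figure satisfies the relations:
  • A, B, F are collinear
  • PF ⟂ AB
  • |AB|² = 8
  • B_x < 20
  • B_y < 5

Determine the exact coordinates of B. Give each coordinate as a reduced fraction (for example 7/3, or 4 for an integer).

B = (18, 3)

1. B_x = 18  [[A, B, F are collinear ⇒ 13/2x-13/2y-195/2=0] ∩ [|B−(20, 5)|²=8]]
2. B_y = 3  [[A, B, F are collinear ⇒ 13/2x-13/2y-195/2=0] ∩ [|B−(20, 5)|²=8]]
   so B = (18, 3)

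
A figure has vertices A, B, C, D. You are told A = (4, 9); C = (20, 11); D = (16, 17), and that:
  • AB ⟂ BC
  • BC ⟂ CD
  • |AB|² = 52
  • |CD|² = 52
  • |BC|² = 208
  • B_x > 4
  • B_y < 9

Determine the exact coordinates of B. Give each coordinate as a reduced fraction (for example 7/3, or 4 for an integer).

1. B_x = 8  [[BC ⟂ CD ⇒ 4x-6y-14=0] ∩ [|B−(4, 9)|²=52]]
2. B_y = 3  [[BC ⟂ CD ⇒ 4x-6y-14=0] ∩ [|B−(4, 9)|²=52]]
   so B = (8, 3)

B = (8, 3)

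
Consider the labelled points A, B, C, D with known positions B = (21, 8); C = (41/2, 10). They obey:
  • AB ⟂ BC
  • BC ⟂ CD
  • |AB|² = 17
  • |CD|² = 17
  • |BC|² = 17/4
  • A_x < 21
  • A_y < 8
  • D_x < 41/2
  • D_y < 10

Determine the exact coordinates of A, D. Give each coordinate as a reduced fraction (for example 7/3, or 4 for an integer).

A = (17, 7)
D = (33/2, 9)

1. A_x = 17  [[AB ⟂ BC ⇒ 1/2x-2y+11/2=0] ∩ [|A−(21, 8)|²=17]]
2. A_y = 7  [[AB ⟂ BC ⇒ 1/2x-2y+11/2=0] ∩ [|A−(21, 8)|²=17]]
   so A = (17, 7)
3. D_x = 33/2  [[BC ⟂ CD ⇒ -1/2x+2y-39/4=0] ∩ [|D−(41/2, 10)|²=17]]
4. D_y = 9  [[BC ⟂ CD ⇒ -1/2x+2y-39/4=0] ∩ [|D−(41/2, 10)|²=17]]
   so D = (33/2, 9)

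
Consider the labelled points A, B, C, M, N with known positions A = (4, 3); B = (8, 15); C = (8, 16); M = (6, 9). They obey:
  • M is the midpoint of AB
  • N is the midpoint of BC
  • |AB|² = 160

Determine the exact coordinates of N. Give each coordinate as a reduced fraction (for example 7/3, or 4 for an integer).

1. N_x = 8  [2·N = B+C = (8, 15)+(8, 16)]
2. N_y = 31/2  [2·N = B+C = (8, 15)+(8, 16)]
   so N = (8, 31/2)

N = (8, 31/2)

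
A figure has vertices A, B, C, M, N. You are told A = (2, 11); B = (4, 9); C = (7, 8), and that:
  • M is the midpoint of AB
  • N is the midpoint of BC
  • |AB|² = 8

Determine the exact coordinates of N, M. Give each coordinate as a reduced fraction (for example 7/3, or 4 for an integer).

1. M_x = 3  [2·M = A+B = (2, 11)+(4, 9)]
2. M_y = 10  [2·M = A+B = (2, 11)+(4, 9)]
   so M = (3, 10)
3. N_x = 11/2  [2·N = B+C = (4, 9)+(7, 8)]
4. N_y = 17/2  [2·N = B+C = (4, 9)+(7, 8)]
   so N = (11/2, 17/2)

N = (11/2, 17/2)
M = (3, 10)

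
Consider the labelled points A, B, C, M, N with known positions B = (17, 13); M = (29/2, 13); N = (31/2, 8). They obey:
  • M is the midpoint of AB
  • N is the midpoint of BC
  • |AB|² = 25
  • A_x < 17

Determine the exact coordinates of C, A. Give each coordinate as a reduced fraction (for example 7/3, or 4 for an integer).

1. A_x = 12  [A = 2·M−B = 2·(29/2, 13)−(17, 13)]
2. A_y = 13  [A = 2·M−B = 2·(29/2, 13)−(17, 13)]
   so A = (12, 13)
3. C_x = 14  [C = 2·N−B = 2·(31/2, 8)−(17, 13)]
4. C_y = 3  [C = 2·N−B = 2·(31/2, 8)−(17, 13)]
   so C = (14, 3)

C = (14, 3)
A = (12, 13)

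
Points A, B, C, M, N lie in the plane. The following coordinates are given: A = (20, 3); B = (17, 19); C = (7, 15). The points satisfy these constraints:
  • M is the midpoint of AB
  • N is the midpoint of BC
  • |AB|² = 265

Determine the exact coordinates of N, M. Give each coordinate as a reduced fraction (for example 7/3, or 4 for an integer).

1. M_x = 37/2  [2·M = A+B = (20, 3)+(17, 19)]
2. M_y = 11  [2·M = A+B = (20, 3)+(17, 19)]
   so M = (37/2, 11)
3. N_x = 12  [2·N = B+C = (17, 19)+(7, 15)]
4. N_y = 17  [2·N = B+C = (17, 19)+(7, 15)]
   so N = (12, 17)

N = (12, 17)
M = (37/2, 11)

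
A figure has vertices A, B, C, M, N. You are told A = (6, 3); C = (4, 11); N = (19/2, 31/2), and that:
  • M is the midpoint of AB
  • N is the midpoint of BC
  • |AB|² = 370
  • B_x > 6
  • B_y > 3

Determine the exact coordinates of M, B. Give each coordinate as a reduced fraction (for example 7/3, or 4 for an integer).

M = (21/2, 23/2)
B = (15, 20)

1. B_x = 15  [B = 2·N−C = 2·(19/2, 31/2)−(4, 11)]
2. B_y = 20  [B = 2·N−C = 2·(19/2, 31/2)−(4, 11)]
   so B = (15, 20)
3. M_x = 21/2  [2·M = A+B = (6, 3)+(15, 20)]
4. M_y = 23/2  [2·M = A+B = (6, 3)+(15, 20)]
   so M = (21/2, 23/2)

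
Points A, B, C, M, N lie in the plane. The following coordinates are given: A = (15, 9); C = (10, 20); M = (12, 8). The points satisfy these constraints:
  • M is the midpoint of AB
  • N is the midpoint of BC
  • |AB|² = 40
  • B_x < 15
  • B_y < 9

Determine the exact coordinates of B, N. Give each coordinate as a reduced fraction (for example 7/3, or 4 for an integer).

1. B_x = 9  [B = 2·M−A = 2·(12, 8)−(15, 9)]
2. B_y = 7  [B = 2·M−A = 2·(12, 8)−(15, 9)]
   so B = (9, 7)
3. N_x = 19/2  [2·N = B+C = (9, 7)+(10, 20)]
4. N_y = 27/2  [2·N = B+C = (9, 7)+(10, 20)]
   so N = (19/2, 27/2)

B = (9, 7)
N = (19/2, 27/2)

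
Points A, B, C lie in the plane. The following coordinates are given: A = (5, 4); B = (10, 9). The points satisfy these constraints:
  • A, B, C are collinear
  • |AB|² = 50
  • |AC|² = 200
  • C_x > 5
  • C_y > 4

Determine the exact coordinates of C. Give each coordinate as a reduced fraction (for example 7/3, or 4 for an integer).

1. C_x = 15  [[A, B, C are collinear ⇒ -5x+5y+5=0] ∩ [|C−(5, 4)|²=200]]
2. C_y = 14  [[A, B, C are collinear ⇒ -5x+5y+5=0] ∩ [|C−(5, 4)|²=200]]
   so C = (15, 14)

C = (15, 14)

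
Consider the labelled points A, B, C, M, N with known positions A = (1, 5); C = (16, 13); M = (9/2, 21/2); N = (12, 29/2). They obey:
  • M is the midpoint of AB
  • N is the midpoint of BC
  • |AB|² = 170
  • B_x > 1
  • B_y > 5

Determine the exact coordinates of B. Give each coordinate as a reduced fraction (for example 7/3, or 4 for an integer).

1. B_x = 8  [B = 2·M−A = 2·(9/2, 21/2)−(1, 5)]
2. B_y = 16  [B = 2·M−A = 2·(9/2, 21/2)−(1, 5)]
   so B = (8, 16)

B = (8, 16)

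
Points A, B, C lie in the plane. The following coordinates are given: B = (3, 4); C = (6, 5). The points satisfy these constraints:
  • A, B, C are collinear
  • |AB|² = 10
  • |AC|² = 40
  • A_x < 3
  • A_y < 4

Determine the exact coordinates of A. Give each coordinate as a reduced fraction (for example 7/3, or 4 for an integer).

1. A_x = 0  [[A, B, C are collinear ⇒ -1x+3y-9=0] ∩ [|A−(3, 4)|²=10]]
2. A_y = 3  [[A, B, C are collinear ⇒ -1x+3y-9=0] ∩ [|A−(3, 4)|²=10]]
   so A = (0, 3)

A = (0, 3)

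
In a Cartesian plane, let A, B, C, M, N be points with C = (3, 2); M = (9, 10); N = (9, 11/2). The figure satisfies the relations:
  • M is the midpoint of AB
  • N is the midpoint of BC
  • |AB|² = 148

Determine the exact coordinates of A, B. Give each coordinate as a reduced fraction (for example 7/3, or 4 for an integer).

A = (3, 11)
B = (15, 9)

1. B_x = 15  [B = 2·N−C = 2·(9, 11/2)−(3, 2)]
2. B_y = 9  [B = 2·N−C = 2·(9, 11/2)−(3, 2)]
   so B = (15, 9)
3. A_x = 3  [A = 2·M−B = 2·(9, 10)−(15, 9)]
4. A_y = 11  [A = 2·M−B = 2·(9, 10)−(15, 9)]
   so A = (3, 11)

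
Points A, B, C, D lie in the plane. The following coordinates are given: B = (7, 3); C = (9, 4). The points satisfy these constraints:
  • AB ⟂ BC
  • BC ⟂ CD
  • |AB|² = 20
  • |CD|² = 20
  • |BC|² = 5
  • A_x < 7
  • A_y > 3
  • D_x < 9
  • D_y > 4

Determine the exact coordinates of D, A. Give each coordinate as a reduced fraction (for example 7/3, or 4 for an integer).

1. D_x = 7  [[BC ⟂ CD ⇒ 2x+1y-22=0] ∩ [|D−(9, 4)|²=20]]
2. D_y = 8  [[BC ⟂ CD ⇒ 2x+1y-22=0] ∩ [|D−(9, 4)|²=20]]
   so D = (7, 8)
3. A_x = 5  [[AB ⟂ BC ⇒ -2x-1y+17=0] ∩ [|A−(7, 3)|²=20]]
4. A_y = 7  [[AB ⟂ BC ⇒ -2x-1y+17=0] ∩ [|A−(7, 3)|²=20]]
   so A = (5, 7)

D = (7, 8)
A = (5, 7)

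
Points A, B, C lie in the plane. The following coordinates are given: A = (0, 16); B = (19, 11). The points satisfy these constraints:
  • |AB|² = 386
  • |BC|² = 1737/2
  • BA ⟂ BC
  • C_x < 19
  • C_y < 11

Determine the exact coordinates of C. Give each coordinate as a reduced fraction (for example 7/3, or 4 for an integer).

1. C_x = 23/2  [[BA ⟂ BC ⇒ -19x+5y+306=0] ∩ [|C−(19, 11)|²=1737/2]]
2. C_y = -35/2  [[BA ⟂ BC ⇒ -19x+5y+306=0] ∩ [|C−(19, 11)|²=1737/2]]
   so C = (23/2, -35/2)

C = (23/2, -35/2)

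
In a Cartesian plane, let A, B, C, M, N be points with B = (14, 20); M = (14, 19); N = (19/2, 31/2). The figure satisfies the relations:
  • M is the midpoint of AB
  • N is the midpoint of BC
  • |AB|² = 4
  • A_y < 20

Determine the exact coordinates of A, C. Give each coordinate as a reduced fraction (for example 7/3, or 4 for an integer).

A = (14, 18)
C = (5, 11)

1. A_x = 14  [A = 2·M−B = 2·(14, 19)−(14, 20)]
2. A_y = 18  [A = 2·M−B = 2·(14, 19)−(14, 20)]
   so A = (14, 18)
3. C_x = 5  [C = 2·N−B = 2·(19/2, 31/2)−(14, 20)]
4. C_y = 11  [C = 2·N−B = 2·(19/2, 31/2)−(14, 20)]
   so C = (5, 11)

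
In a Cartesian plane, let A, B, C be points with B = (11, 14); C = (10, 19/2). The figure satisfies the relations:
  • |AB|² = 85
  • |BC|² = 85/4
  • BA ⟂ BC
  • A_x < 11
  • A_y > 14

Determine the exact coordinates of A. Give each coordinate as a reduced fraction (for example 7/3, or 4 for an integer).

1. A_x = 2  [[BA ⟂ BC ⇒ -1x-9/2y+74=0] ∩ [|A−(11, 14)|²=85]]
2. A_y = 16  [[BA ⟂ BC ⇒ -1x-9/2y+74=0] ∩ [|A−(11, 14)|²=85]]
   so A = (2, 16)

A = (2, 16)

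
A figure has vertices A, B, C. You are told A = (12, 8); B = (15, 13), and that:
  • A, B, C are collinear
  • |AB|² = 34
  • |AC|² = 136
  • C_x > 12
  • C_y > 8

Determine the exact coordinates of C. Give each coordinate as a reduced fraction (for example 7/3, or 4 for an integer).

1. C_x = 18  [[A, B, C are collinear ⇒ -5x+3y+36=0] ∩ [|C−(12, 8)|²=136]]
2. C_y = 18  [[A, B, C are collinear ⇒ -5x+3y+36=0] ∩ [|C−(12, 8)|²=136]]
   so C = (18, 18)

C = (18, 18)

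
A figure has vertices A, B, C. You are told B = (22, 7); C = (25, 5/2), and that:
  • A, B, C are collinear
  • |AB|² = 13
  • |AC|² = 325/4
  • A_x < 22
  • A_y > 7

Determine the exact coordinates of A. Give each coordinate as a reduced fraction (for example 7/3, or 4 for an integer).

A = (20, 10)

1. A_x = 20  [[A, B, C are collinear ⇒ 9/2x+3y-120=0] ∩ [|A−(22, 7)|²=13]]
2. A_y = 10  [[A, B, C are collinear ⇒ 9/2x+3y-120=0] ∩ [|A−(22, 7)|²=13]]
   so A = (20, 10)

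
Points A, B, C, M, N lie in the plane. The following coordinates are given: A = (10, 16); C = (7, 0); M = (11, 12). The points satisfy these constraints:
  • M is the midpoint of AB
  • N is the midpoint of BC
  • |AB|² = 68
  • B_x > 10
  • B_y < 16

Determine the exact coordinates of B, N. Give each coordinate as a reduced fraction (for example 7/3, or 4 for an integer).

1. B_x = 12  [B = 2·M−A = 2·(11, 12)−(10, 16)]
2. B_y = 8  [B = 2·M−A = 2·(11, 12)−(10, 16)]
   so B = (12, 8)
3. N_x = 19/2  [2·N = B+C = (12, 8)+(7, 0)]
4. N_y = 4  [2·N = B+C = (12, 8)+(7, 0)]
   so N = (19/2, 4)

B = (12, 8)
N = (19/2, 4)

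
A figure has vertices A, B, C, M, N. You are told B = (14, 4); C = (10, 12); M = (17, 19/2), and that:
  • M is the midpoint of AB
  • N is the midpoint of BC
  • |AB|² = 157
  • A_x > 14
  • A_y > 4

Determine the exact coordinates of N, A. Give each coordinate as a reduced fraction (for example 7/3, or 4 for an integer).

1. A_x = 20  [A = 2·M−B = 2·(17, 19/2)−(14, 4)]
2. A_y = 15  [A = 2·M−B = 2·(17, 19/2)−(14, 4)]
   so A = (20, 15)
3. N_x = 12  [2·N = B+C = (14, 4)+(10, 12)]
4. N_y = 8  [2·N = B+C = (14, 4)+(10, 12)]
   so N = (12, 8)

N = (12, 8)
A = (20, 15)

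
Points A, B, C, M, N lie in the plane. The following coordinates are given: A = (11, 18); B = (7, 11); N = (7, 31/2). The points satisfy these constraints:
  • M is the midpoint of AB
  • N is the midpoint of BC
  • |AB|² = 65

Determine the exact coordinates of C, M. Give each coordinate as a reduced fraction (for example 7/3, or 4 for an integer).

C = (7, 20)
M = (9, 29/2)

1. M_x = 9  [2·M = A+B = (11, 18)+(7, 11)]
2. M_y = 29/2  [2·M = A+B = (11, 18)+(7, 11)]
   so M = (9, 29/2)
3. C_x = 7  [C = 2·N−B = 2·(7, 31/2)−(7, 11)]
4. C_y = 20  [C = 2·N−B = 2·(7, 31/2)−(7, 11)]
   so C = (7, 20)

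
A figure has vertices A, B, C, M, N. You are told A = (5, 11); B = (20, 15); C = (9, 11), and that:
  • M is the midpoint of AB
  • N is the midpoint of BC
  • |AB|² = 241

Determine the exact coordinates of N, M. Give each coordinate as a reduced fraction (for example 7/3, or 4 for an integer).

N = (29/2, 13)
M = (25/2, 13)

1. M_x = 25/2  [2·M = A+B = (5, 11)+(20, 15)]
2. M_y = 13  [2·M = A+B = (5, 11)+(20, 15)]
   so M = (25/2, 13)
3. N_x = 29/2  [2·N = B+C = (20, 15)+(9, 11)]
4. N_y = 13  [2·N = B+C = (20, 15)+(9, 11)]
   so N = (29/2, 13)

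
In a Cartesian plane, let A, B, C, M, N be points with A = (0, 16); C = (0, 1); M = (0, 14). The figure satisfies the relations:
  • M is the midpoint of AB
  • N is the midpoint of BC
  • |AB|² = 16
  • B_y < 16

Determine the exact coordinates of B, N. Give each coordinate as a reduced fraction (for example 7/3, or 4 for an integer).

1. B_x = 0  [B = 2·M−A = 2·(0, 14)−(0, 16)]
2. B_y = 12  [B = 2·M−A = 2·(0, 14)−(0, 16)]
   so B = (0, 12)
3. N_x = 0  [2·N = B+C = (0, 12)+(0, 1)]
4. N_y = 13/2  [2·N = B+C = (0, 12)+(0, 1)]
   so N = (0, 13/2)

B = (0, 12)
N = (0, 13/2)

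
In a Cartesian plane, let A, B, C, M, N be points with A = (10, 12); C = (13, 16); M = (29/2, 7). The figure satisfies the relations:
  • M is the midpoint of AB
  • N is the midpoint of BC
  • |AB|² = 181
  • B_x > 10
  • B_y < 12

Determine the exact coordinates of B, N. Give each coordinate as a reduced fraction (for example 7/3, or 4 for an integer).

B = (19, 2)
N = (16, 9)

1. B_x = 19  [B = 2·M−A = 2·(29/2, 7)−(10, 12)]
2. B_y = 2  [B = 2·M−A = 2·(29/2, 7)−(10, 12)]
   so B = (19, 2)
3. N_x = 16  [2·N = B+C = (19, 2)+(13, 16)]
4. N_y = 9  [2·N = B+C = (19, 2)+(13, 16)]
   so N = (16, 9)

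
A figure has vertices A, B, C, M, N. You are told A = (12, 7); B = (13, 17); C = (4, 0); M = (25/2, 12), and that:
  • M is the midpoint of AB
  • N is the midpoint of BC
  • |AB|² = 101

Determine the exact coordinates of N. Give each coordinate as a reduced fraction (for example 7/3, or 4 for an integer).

N = (17/2, 17/2)

1. N_x = 17/2  [2·N = B+C = (13, 17)+(4, 0)]
2. N_y = 17/2  [2·N = B+C = (13, 17)+(4, 0)]
   so N = (17/2, 17/2)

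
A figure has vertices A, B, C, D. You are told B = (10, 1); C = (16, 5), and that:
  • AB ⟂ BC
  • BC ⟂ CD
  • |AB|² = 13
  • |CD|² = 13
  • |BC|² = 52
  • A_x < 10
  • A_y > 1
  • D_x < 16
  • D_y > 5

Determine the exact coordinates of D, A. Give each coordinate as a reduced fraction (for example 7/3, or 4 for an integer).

D = (14, 8)
A = (8, 4)

1. D_x = 14  [[BC ⟂ CD ⇒ 6x+4y-116=0] ∩ [|D−(16, 5)|²=13]]
2. D_y = 8  [[BC ⟂ CD ⇒ 6x+4y-116=0] ∩ [|D−(16, 5)|²=13]]
   so D = (14, 8)
3. A_x = 8  [[AB ⟂ BC ⇒ -6x-4y+64=0] ∩ [|A−(10, 1)|²=13]]
4. A_y = 4  [[AB ⟂ BC ⇒ -6x-4y+64=0] ∩ [|A−(10, 1)|²=13]]
   so A = (8, 4)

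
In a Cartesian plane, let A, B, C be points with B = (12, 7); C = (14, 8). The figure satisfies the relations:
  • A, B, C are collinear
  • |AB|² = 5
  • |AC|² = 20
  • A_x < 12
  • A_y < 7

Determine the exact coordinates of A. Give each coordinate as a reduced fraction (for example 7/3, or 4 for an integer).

A = (10, 6)

1. A_x = 10  [[A, B, C are collinear ⇒ -1x+2y-2=0] ∩ [|A−(12, 7)|²=5]]
2. A_y = 6  [[A, B, C are collinear ⇒ -1x+2y-2=0] ∩ [|A−(12, 7)|²=5]]
   so A = (10, 6)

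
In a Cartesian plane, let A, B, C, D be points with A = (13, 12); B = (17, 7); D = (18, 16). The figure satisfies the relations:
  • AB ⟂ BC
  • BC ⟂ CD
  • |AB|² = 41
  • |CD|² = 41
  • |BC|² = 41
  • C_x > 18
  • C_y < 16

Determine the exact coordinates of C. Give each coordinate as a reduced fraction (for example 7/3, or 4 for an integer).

1. C_x = 22  [[AB ⟂ BC ⇒ 4x-5y-33=0] ∩ [|C−(18, 16)|²=41]]
2. C_y = 11  [[AB ⟂ BC ⇒ 4x-5y-33=0] ∩ [|C−(18, 16)|²=41]]
   so C = (22, 11)

C = (22, 11)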